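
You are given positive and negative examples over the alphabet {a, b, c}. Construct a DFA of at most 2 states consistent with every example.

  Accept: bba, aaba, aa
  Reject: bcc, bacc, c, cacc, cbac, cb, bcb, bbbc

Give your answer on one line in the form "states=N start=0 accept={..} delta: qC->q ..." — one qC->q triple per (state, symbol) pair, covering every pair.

states=2 start=0 accept={0} delta: 0a->0 0b->0 0c->1 1a->0 1b->1 1c->1

State merging on the prefix tree: take the shortest (then alphabetical) example prefix whose next move is undefined and point that move at state 0, else 1, else 2, ...; a target is out if some Accept/Reject pair would then sit in one state with the same input left (inseparable). If every existing state is out, open a new one.
a: 0a undefined. 0a->0: ok.
b: 0b undefined. 0b->0: ok.
c: 0c undefined. 0c->0: no, bba/bcc meet in 0. Open state 1: 0c->1.
ca: 1a undefined. 1a->0: ok.
cb: 1b undefined. 1b->0: no, bba/cb meet in 0. 1b->1: ok.
bcc: 1c undefined. 1c->0: no, bba/bcc meet in 0. 1c->1: ok.
All examples now run through 2 states with every (state, symbol) defined. Accept strings end in {0}, Reject strings end in {1}; accept={0}.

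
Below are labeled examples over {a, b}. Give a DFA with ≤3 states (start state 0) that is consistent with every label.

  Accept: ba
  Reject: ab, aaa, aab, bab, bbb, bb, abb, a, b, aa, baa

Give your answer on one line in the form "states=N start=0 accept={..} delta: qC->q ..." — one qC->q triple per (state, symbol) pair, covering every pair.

states=3 start=0 accept={2} delta: 0a->0 0b->1 1a->2 1b->0 2a->0 2b->0

Fold the examples into a partial DFA from state 0: repeatedly fix the first undefined (state, symbol) met by the shortest-then-alphabetical prefix, trying targets in increasing order and rejecting any under which an Accept and a Reject string meet in one state with the same remainder; add a state when all current targets are rejected. Accepting states are where Accept strings end.
a: 0a undefined. 0a->0: ok.
b: 0b undefined. 0b->0: no, ba/ab meet in 0. Open state 1: 0b->1.
ba: 1a undefined. 1a->0: no, ba/aaa meet in 0. 1a->1: no, ba/ab meet in 1. Open state 2: 1a->2.
bb: 1b undefined. 1b->0: ok.
baa: 2a undefined. 2a->0: ok.
bab: 2b undefined. 2b->0: ok.
All examples now run through 3 states with every (state, symbol) defined. Accept strings end in {2}, Reject strings end in {0,1}; accept={2}.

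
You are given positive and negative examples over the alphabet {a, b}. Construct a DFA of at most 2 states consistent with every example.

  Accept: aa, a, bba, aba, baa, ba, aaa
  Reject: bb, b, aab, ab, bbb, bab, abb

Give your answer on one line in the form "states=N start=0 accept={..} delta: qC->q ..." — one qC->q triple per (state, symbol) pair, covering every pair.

states=2 start=0 accept={0} delta: 0a->0 0b->1 1a->0 1b->1

Fold the examples into a partial DFA from state 0: repeatedly fix the first undefined (state, symbol) met by the shortest-then-alphabetical prefix, trying targets in increasing order and rejecting any under which an Accept and a Reject string meet in one state with the same remainder; add a state when all current targets are rejected. Accepting states are where Accept strings end.
a: 0a undefined. 0a->0: ok.
b: 0b undefined. 0b->0: no, aa/bb meet in 0. Open state 1: 0b->1.
ba: 1a undefined. 1a->0: ok.
bb: 1b undefined. 1b->0: no, aa/bb meet in 0. 1b->1: ok.
All examples now run through 2 states with every (state, symbol) defined. Accept strings end in {0}, Reject strings end in {1}; accept={0}.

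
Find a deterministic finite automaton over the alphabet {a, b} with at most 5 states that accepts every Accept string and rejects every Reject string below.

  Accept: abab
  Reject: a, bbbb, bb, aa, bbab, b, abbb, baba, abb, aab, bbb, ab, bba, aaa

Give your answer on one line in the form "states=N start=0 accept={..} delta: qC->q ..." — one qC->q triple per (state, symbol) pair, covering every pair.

states=3 start=0 accept={2} delta: 0a->0 0b->1 1a->2 1b->0 2a->0 2b->2

State merging on the prefix tree: take the shortest (then alphabetical) example prefix whose next move is undefined and point that move at state 0, else 1, else 2, ...; a target is out if some Accept/Reject pair would then sit in one state with the same input left (inseparable). If every existing state is out, open a new one.
a: 0a undefined. 0a->0: ok.
b: 0b undefined. 0b->0: no, abab/a meet in 0. Open state 1: 0b->1.
ba: 1a undefined. 1a->0: no, abab/b meet in 1. 1a->1: no, abab/bb meet in 1 with "b" left. Open state 2: 1a->2.
bb: 1b undefined. 1b->0: ok.
bab: 2b undefined. 2b->0: no, abab/a meet in 0. 2b->1: no, abab/bbab meet in 1. 2b->2: ok.
baba: 2a undefined. 2a->0: ok.
All examples now run through 3 states with every (state, symbol) defined. Accept strings end in {2}, Reject strings end in {0,1}; accept={2}.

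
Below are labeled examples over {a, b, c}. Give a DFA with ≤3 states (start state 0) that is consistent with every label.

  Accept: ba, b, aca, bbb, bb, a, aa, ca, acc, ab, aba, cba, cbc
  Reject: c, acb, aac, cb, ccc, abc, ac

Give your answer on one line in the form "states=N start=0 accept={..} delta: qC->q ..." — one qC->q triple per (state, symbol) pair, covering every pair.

states=2 start=0 accept={0} delta: 0a->0 0b->0 0c->1 1a->0 1b->1 1c->0

State merging on the prefix tree: take the shortest (then alphabetical) example prefix whose next move is undefined and point that move at state 0, else 1, else 2, ...; a target is out if some Accept/Reject pair would then sit in one state with the same input left (inseparable). If every existing state is out, open a new one.
a: 0a undefined. 0a->0: ok.
b: 0b undefined. 0b->0: ok.
c: 0c undefined. 0c->0: no, ba/c meet in 0. Open state 1: 0c->1.
ca: 1a undefined. 1a->0: ok.
cb: 1b undefined. 1b->0: no, ba/acb meet in 0. 1b->1: ok.
cc: 1c undefined. 1c->0: ok.
All examples now run through 2 states with every (state, symbol) defined. Accept strings end in {0}, Reject strings end in {1}; accept={0}.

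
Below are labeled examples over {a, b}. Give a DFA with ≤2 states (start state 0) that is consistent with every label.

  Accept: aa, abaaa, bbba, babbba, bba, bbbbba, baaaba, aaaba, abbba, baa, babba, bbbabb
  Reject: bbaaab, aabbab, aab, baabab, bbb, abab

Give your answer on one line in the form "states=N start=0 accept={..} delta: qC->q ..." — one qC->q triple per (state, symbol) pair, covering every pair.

states=2 start=0 accept={0} delta: 0a->0 0b->1 1a->0 1b->0

State merging on the prefix tree: take the shortest (then alphabetical) example prefix whose next move is undefined and point that move at state 0, else 1, else 2, ...; a target is out if some Accept/Reject pair would then sit in one state with the same input left (inseparable). If every existing state is out, open a new one.
a: 0a undefined. 0a->0: ok.
b: 0b undefined. 0b->0: no, aa/bbaaab meet in 0. Open state 1: 0b->1.
ba: 1a undefined. 1a->0: ok.
bb: 1b undefined. 1b->0: ok.
All examples now run through 2 states with every (state, symbol) defined. Accept strings end in {0}, Reject strings end in {1}; accept={0}.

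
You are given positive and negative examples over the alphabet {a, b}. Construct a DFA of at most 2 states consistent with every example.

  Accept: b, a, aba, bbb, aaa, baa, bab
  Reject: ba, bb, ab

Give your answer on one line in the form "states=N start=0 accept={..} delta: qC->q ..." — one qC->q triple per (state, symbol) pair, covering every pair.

states=2 start=0 accept={1} delta: 0a->1 0b->1 1a->0 1b->0

Fold the examples into a partial DFA from state 0: repeatedly fix the first undefined (state, symbol) met by the shortest-then-alphabetical prefix, trying targets in increasing order and rejecting any under which an Accept and a Reject string meet in one state with the same remainder; add a state when all current targets are rejected. Accepting states are where Accept strings end.
a: 0a undefined. 0a->0: no, b/ab meet in 0 with "b" left. Open state 1: 0a->1.
b: 0b undefined. 0b->0: no, b/bb meet in 0. 0b->1: ok.
aa: 1a undefined. 1a->0: ok.
ab: 1b undefined. 1b->0: ok.
All examples now run through 2 states with every (state, symbol) defined. Accept strings end in {1}, Reject strings end in {0}; accept={1}.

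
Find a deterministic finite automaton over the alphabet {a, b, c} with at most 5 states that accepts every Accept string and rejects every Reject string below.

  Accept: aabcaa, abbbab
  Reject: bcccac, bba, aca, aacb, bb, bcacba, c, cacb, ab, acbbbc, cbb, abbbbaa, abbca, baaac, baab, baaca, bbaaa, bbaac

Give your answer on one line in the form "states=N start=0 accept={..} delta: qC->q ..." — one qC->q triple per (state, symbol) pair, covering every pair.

State merging on the prefix tree: take the shortest (then alphabetical) example prefix whose next move is undefined and point that move at state 0, else 1, else 2, ...; a target is out if some Accept/Reject pair would then sit in one state with the same input left (inseparable). If every existing state is out, open a new one.
a: 0a undefined. 0a->0: ok.
b: 0b undefined. 0b->0: no, abbbab/bba meet in 0. Open state 1: 0b->1.
c: 0c undefined. 0c->0: ok.
ba: 1a undefined. 1a->0: ok.
bb: 1b undefined. 1b->0: no, abbbab/aacb meet in 1. 1b->1: no, abbbab/aacb meet in 1. Open state 2: 1b->2.
bc: 1c undefined. 1c->0: no, aabcaa/bcccac meet in 0. 1c->1: no, aabcaa/bcccac meet in 0. 1c->2: ok.
bba: 2a undefined. 2a->0: no, aabcaa/bba meet in 0. 2a->1: no, aabcaa/aca meet in 0. 2a->2: no, aabcaa/bba meet in 2. Open state 3: 2a->3.
bcc: 2c undefined. 2c->0: ok.
abbb: 2b undefined. 2b->0: no, abbbab/aacb meet in 1. 2b->1: no, aabcaa/abbbbaa meet in 3 with "a" left. 2b->2: no, aabcaa/abbbbaa meet in 3 with "a" left. 2b->3: ok.
bbaa: 3a undefined. 3a->0: no, aabcaa/bcccac meet in 0. 3a->1: no, aabcaa/aacb meet in 1. 3a->2: no, aabcaa/bb meet in 2. 3a->3: no, aabcaa/bba meet in 3. Open state 4: 3a->4.
bcac: 3c undefined. 3c->0: ok.
abbbb: 3b undefined. 3b->0: ok.
bbaaa: 4a undefined. 4a->0: ok.
bbaac: 4c undefined. 4c->0: ok.
abbbab: 4b undefined. 4b->0: no, abbbab/bcccac meet in 0. 4b->1: no, abbbab/aacb meet in 1. 4b->2: no, abbbab/bb meet in 2. 4b->3: no, abbbab/bba meet in 3. 4b->4: ok.
All examples now run through 5 states with every (state, symbol) defined. Accept strings end in {4}, Reject strings end in {0,1,2,3}; accept={4}.

states=5 start=0 accept={4} delta: 0a->0 0b->1 0c->0 1a->0 1b->2 1c->2 2a->3 2b->3 2c->0 3a->4 3b->0 3c->0 4a->0 4b->4 4c->0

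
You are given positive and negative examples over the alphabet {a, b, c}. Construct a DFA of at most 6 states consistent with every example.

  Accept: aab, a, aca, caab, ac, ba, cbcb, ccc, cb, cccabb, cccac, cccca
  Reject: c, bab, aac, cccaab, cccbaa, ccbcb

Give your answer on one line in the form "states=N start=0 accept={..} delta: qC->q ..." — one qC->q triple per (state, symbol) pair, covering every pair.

State merging on the prefix tree: take the shortest (then alphabetical) example prefix whose next move is undefined and point that move at state 0, else 1, else 2, ...; a target is out if some Accept/Reject pair would then sit in one state with the same input left (inseparable). If every existing state is out, open a new one.
a: 0a undefined. 0a->0: no, ac/c meet in 0 with "c" left. Open state 1: 0a->1.
b: 0b undefined. 0b->0: ok.
c: 0c undefined. 0c->0: no, aab/cccaab meet in 1 with "ab" left. 0c->1: no, a/c meet in 1. Open state 2: 0c->2.
aa: 1a undefined. 1a->0: ok.
ac: 1c undefined. 1c->0: ok.
ca: 2a undefined. 2a->0: no, caab/bab meet in 1 with "b" left. 2a->1: ok.
cb: 2b undefined. 2b->0: ok.
cc: 2c undefined. 2c->0: no, aab/cccaab meet in 0. 2c->1: no, aab/cccaab meet in 0. 2c->2: no, aab/cccaab meet in 0. Open state 3: 2c->3.
bab: 1b undefined. 1b->0: no, aab/bab meet in 0. 1b->1: no, a/bab meet in 1. 1b->2: ok.
ccb: 3b undefined. 3b->0: no, aab/ccbcb meet in 0. 3b->1: no, aab/ccbcb meet in 0. 3b->2: ok.
ccc: 3c undefined. 3c->0: no, aab/cccaab meet in 0. 3c->1: no, aab/cccbaa meet in 0. 3c->2: no, aab/cccaab meet in 0. 3c->3: no, aab/cccbaa meet in 0. Open state 4: 3c->4.
ccca: 4a undefined. 4a->0: no, cccac/c meet in 2. 4a->1: no, aab/cccaab meet in 0. 4a->2: ok.
cccb: 4b undefined. 4b->0: no, aab/cccbaa meet in 0. 4b->1: no, a/cccbaa meet in 1. 4b->2: no, aab/cccbaa meet in 0. 4b->3: ok.
cccc: 4c undefined. 4c->0: ok.
cccba: 3a undefined. 3a->0: no, a/cccbaa meet in 1. 3a->1: no, aab/cccbaa meet in 0. 3a->2: no, a/cccbaa meet in 1. 3a->3: no, cccac/cccbaa meet in 3. 3a->4: ok.
All examples now run through 5 states with every (state, symbol) defined. Accept strings end in {0,1,3,4}, Reject strings end in {2}; accept={0,1,3,4}.

states=5 start=0 accept={0,1,3,4} delta: 0a->1 0b->0 0c->2 1a->0 1b->2 1c->0 2a->1 2b->0 2c->3 3a->4 3b->2 3c->4 4a->2 4b->3 4c->0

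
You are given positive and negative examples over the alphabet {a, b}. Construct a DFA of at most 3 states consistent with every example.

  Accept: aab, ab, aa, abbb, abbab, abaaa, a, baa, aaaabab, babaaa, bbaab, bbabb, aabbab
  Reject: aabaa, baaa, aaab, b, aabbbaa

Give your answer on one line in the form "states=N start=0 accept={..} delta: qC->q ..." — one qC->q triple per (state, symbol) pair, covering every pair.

Grow the machine one transition at a time. Run the examples from 0; the earliest place one falls off (shortest prefix, ties alphabetical) gets sent to the lowest-numbered state that keeps every Accept/Reject pair distinguishable — a pair clashes when both reach the same state with identical unread suffix — and to a fresh state only if none does.
a: 0a undefined. 0a->0: no, aab/aaab meet in 0 with "b" left. Open state 1: 0a->1.
b: 0b undefined. 0b->0: ok.
aa: 1a undefined. 1a->0: no, aab/aabaa meet in 0. 1a->1: no, aab/aaab meet in 1 with "b" left. Open state 2: 1a->2.
ab: 1b undefined. 1b->0: no, ab/b meet in 0. 1b->1: ok.
aaa: 2a undefined. 2a->0: ok.
aab: 2b undefined. 2b->0: no, aab/baaa meet in 0. 2b->1: ok.
All examples now run through 3 states with every (state, symbol) defined. Accept strings end in {1,2}, Reject strings end in {0}; accept={1,2}.

states=3 start=0 accept={1,2} delta: 0a->1 0b->0 1a->2 1b->1 2a->0 2b->1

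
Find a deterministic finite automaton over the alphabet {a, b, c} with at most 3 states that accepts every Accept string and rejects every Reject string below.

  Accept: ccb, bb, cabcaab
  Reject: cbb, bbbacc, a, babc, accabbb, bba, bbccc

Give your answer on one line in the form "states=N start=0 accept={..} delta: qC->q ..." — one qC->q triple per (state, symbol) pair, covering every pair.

states=3 start=0 accept={1,2} delta: 0a->0 0b->1 0c->1 1a->0 1b->2 1c->0 2a->0 2b->0 2c->0

Grow the machine one transition at a time. Run the examples from 0; the earliest place one falls off (shortest prefix, ties alphabetical) gets sent to the lowest-numbered state that keeps every Accept/Reject pair distinguishable — a pair clashes when both reach the same state with identical unread suffix — and to a fresh state only if none does.
a: 0a undefined. 0a->0: ok.
b: 0b undefined. 0b->0: no, bb/a meet in 0. Open state 1: 0b->1.
c: 0c undefined. 0c->0: no, bb/cbb meet in 1 with "b" left. 0c->1: ok.
ba: 1a undefined. 1a->0: ok.
bb: 1b undefined. 1b->0: no, bb/a meet in 0. 1b->1: no, bb/cbb meet in 1. Open state 2: 1b->2.
cc: 1c undefined. 1c->0: ok.
bba: 2a undefined. 2a->0: ok.
bbb: 2b undefined. 2b->0: ok.
bbc: 2c undefined. 2c->0: ok.
All examples now run through 3 states with every (state, symbol) defined. Accept strings end in {1,2}, Reject strings end in {0}; accept={1,2}.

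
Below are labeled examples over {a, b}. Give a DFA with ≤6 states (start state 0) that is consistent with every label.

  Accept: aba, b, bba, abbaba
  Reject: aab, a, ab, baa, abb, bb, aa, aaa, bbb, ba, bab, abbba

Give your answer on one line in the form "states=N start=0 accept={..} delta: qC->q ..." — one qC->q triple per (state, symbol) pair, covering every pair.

states=5 start=0 accept={0,2} delta: 0a->1 0b->2 1a->1 1b->3 2a->1 2b->3 3a->0 3b->4 4a->1 4b->0

Grow the machine one transition at a time. Run the examples from 0; the earliest place one falls off (shortest prefix, ties alphabetical) gets sent to the lowest-numbered state that keeps every Accept/Reject pair distinguishable — a pair clashes when both reach the same state with identical unread suffix — and to a fresh state only if none does.
a: 0a undefined. 0a->0: no, aba/ba meet in 0 with "ba" left. Open state 1: 0a->1.
b: 0b undefined. 0b->0: no, b/bb meet in 0. 0b->1: no, b/a meet in 1. Open state 2: 0b->2.
aa: 1a undefined. 1a->0: no, b/aab meet in 2. 1a->1: ok.
ab: 1b undefined. 1b->0: no, aba/a meet in 1. 1b->1: no, aba/aab meet in 1. 1b->2: no, aba/ba meet in 2 with "a" left. Open state 3: 1b->3.
ba: 2a undefined. 2a->0: no, b/bab meet in 2. 2a->1: ok.
bb: 2b undefined. 2b->0: no, b/bbb meet in 2. 2b->1: no, bba/a meet in 1. 2b->2: no, b/bb meet in 2. 2b->3: ok.
aba: 3a undefined. 3a->0: ok.
abb: 3b undefined. 3b->0: no, aba/abb meet in 0. 3b->1: no, aba/abbba meet in 0. 3b->2: no, aba/abbba meet in 0. 3b->3: no, aba/abbba meet in 0. Open state 4: 3b->4.
abba: 4a undefined. 4a->0: no, abbaba/a meet in 1. 4a->1: ok.
abbb: 4b undefined. 4b->0: ok.
All examples now run through 5 states with every (state, symbol) defined. Accept strings end in {0,2}, Reject strings end in {1,3,4}; accept={0,2}.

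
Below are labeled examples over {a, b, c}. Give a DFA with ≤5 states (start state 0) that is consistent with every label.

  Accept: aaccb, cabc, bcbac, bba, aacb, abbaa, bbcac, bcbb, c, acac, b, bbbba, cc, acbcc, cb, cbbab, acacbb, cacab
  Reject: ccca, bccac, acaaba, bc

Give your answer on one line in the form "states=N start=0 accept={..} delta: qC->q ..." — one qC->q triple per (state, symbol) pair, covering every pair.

states=5 start=0 accept={0,1,2,4} delta: 0a->0 0b->1 0c->2 1a->1 1b->0 1c->3 2a->2 2b->4 2c->1 3a->3 3b->0 3c->1 4a->3 4b->0 4c->0

Grow the machine one transition at a time. Run the examples from 0; the earliest place one falls off (shortest prefix, ties alphabetical) gets sent to the lowest-numbered state that keeps every Accept/Reject pair distinguishable — a pair clashes when both reach the same state with identical unread suffix — and to a fresh state only if none does.
a: 0a undefined. 0a->0: ok.
b: 0b undefined. 0b->0: no, c/bc meet in 0 with "c" left. Open state 1: 0b->1.
c: 0c undefined. 0c->0: no, cabc/bc meet in 1 with "c" left. 0c->1: no, cc/bc meet in 1 with "c" left. Open state 2: 0c->2.
bb: 1b undefined. 1b->0: ok.
bc: 1c undefined. 1c->0: no, bba/bc meet in 0. 1c->1: no, bcbb/bc meet in 1. 1c->2: no, c/bc meet in 2. Open state 3: 1c->3.
ca: 2a undefined. 2a->0: no, cabc/bc meet in 3. 2a->1: no, bbcac/bc meet in 3. 2a->2: ok.
cb: 2b undefined. 2b->0: no, bba/acaaba meet in 0. 2b->1: no, cabc/bc meet in 3. 2b->2: no, aacb/acaaba meet in 2. 2b->3: no, aacb/bc meet in 3. Open state 4: 2b->4.
cc: 2c undefined. 2c->0: no, c/ccca meet in 2. 2c->1: ok.
bcb: 3b undefined. 3b->0: ok.
bcc: 3c undefined. 3c->0: no, bcbac/bccac meet in 2. 3c->1: ok.
cbb: 4b undefined. 4b->0: ok.
acbc: 4c undefined. 4c->0: ok.
bcca: 1a undefined. 1a->0: no, bcbac/bccac meet in 2. 1a->1: ok.
ccca: 3a undefined. 3a->0: no, aaccb/ccca meet in 0. 3a->1: no, bbcac/ccca meet in 1. 3a->2: no, bcbac/ccca meet in 2. 3a->3: ok.
acaaba: 4a undefined. 4a->0: no, aaccb/acaaba meet in 0. 4a->1: no, bbcac/acaaba meet in 1. 4a->2: no, bcbac/acaaba meet in 2. 4a->3: ok.
All examples now run through 5 states with every (state, symbol) defined. Accept strings end in {0,1,2,4}, Reject strings end in {3}; accept={0,1,2,4}.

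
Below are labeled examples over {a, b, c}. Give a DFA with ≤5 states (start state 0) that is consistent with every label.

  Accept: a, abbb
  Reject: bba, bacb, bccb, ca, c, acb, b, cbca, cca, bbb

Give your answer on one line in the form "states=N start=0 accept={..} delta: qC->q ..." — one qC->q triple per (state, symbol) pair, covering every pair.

states=4 start=0 accept={1,3} delta: 0a->1 0b->2 0c->2 1a->0 1b->0 1c->0 2a->2 2b->3 2c->1 3a->0 3b->0 3c->1

Fold the examples into a partial DFA from state 0: repeatedly fix the first undefined (state, symbol) met by the shortest-then-alphabetical prefix, trying targets in increasing order and rejecting any under which an Accept and a Reject string meet in one state with the same remainder; add a state when all current targets are rejected. Accepting states are where Accept strings end.
a: 0a undefined. 0a->0: no, abbb/bbb meet in 0 with "bbb" left. Open state 1: 0a->1.
b: 0b undefined. 0b->0: no, a/bba meet in 1. 0b->1: no, a/b meet in 1. Open state 2: 0b->2.
c: 0c undefined. 0c->0: no, a/ca meet in 1. 0c->1: no, a/c meet in 1. 0c->2: ok.
ab: 1b undefined. 1b->0: ok.
ac: 1c undefined. 1c->0: ok.
ba: 2a undefined. 2a->0: no, abbb/bacb meet in 2 with "b" left. 2a->1: no, a/ca meet in 1. 2a->2: ok.
bb: 2b undefined. 2b->0: no, a/bba meet in 1. 2b->1: no, a/cbca meet in 1. 2b->2: no, abbb/bba meet in 2. Open state 3: 2b->3.
bc: 2c undefined. 2c->0: no, a/cca meet in 1. 2c->1: ok.
bba: 3a undefined. 3a->0: ok.
bbb: 3b undefined. 3b->0: ok.
cbc: 3c undefined. 3c->0: no, a/cbca meet in 1. 3c->1: ok.
cca: 1a undefined. 1a->0: ok.
All examples now run through 4 states with every (state, symbol) defined. Accept strings end in {1,3}, Reject strings end in {0,2}; accept={1,3}.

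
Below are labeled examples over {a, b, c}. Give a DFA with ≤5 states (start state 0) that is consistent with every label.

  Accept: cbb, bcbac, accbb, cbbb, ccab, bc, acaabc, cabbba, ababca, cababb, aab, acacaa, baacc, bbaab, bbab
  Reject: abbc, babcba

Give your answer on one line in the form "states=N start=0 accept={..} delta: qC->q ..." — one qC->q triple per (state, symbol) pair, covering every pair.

Fold the examples into a partial DFA from state 0: repeatedly fix the first undefined (state, symbol) met by the shortest-then-alphabetical prefix, trying targets in increasing order and rejecting any under which an Accept and a Reject string meet in one state with the same remainder; add a state when all current targets are rejected. Accepting states are where Accept strings end.
a: 0a undefined. 0a->0: ok.
b: 0b undefined. 0b->0: no, bc/abbc meet in 0 with "c" left. Open state 1: 0b->1.
c: 0c undefined. 0c->0: ok.
ba: 1a undefined. 1a->0: ok.
bb: 1b undefined. 1b->0: no, cbb/abbc meet in 0. 1b->1: no, bc/abbc meet in 1 with "c" left. Open state 2: 1b->2.
bc: 1c undefined. 1c->0: no, bcbac/babcba meet in 0. 1c->1: ok.
bba: 2a undefined. 2a->0: no, bcbac/babcba meet in 0. 2a->1: no, bcbac/babcba meet in 1. 2a->2: no, cbb/babcba meet in 2. Open state 3: 2a->3.
abbc: 2c undefined. 2c->0: no, ababca/abbc meet in 0. 2c->1: no, ccab/abbc meet in 1. 2c->2: no, cbb/abbc meet in 2. 2c->3: ok.
bbaa: 3a undefined. 3a->0: ok.
bbab: 3b undefined. 3b->0: ok.
cbbb: 2b undefined. 2b->0: ok.
bcbac: 3c undefined. 3c->0: ok.
All examples now run through 4 states with every (state, symbol) defined. Accept strings end in {0,1,2}, Reject strings end in {3}; accept={0,1,2}.

states=4 start=0 accept={0,1,2} delta: 0a->0 0b->1 0c->0 1a->0 1b->2 1c->1 2a->3 2b->0 2c->3 3a->0 3b->0 3c->0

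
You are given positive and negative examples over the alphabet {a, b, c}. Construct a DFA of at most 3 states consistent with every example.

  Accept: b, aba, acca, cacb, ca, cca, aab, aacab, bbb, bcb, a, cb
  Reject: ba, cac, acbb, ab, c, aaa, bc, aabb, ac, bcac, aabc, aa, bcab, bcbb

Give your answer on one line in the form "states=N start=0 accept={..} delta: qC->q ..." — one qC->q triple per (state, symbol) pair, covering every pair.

State merging on the prefix tree: take the shortest (then alphabetical) example prefix whose next move is undefined and point that move at state 0, else 1, else 2, ...; a target is out if some Accept/Reject pair would then sit in one state with the same input left (inseparable). If every existing state is out, open a new one.
a: 0a undefined. 0a->0: no, b/ab meet in 0 with "b" left. Open state 1: 0a->1.
b: 0b undefined. 0b->0: no, a/ba meet in 1. 0b->1: ok.
c: 0c undefined. 0c->0: ok.
aa: 1a undefined. 1a->0: no, b/aaa meet in 1. 1a->1: no, b/ba meet in 1. Open state 2: 1a->2.
ab: 1b undefined. 1b->0: ok.
ac: 1c undefined. 1c->0: ok.
aaa: 2a undefined. 2a->0: ok.
aab: 2b undefined. 2b->0: no, b/aabb meet in 1. 2b->1: ok.
aac: 2c undefined. 2c->0: no, aacab/cac meet in 0. 2c->1: ok.
All examples now run through 3 states with every (state, symbol) defined. Accept strings end in {1}, Reject strings end in {0,2}; accept={1}.

states=3 start=0 accept={1} delta: 0a->1 0b->1 0c->0 1a->2 1b->0 1c->0 2a->0 2b->1 2c->1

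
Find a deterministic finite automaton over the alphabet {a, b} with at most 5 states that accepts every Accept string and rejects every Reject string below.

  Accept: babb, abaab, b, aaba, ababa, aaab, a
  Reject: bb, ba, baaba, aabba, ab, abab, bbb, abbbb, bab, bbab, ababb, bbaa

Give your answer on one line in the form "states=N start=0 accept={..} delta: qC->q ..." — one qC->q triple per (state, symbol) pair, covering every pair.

Fold the examples into a partial DFA from state 0: repeatedly fix the first undefined (state, symbol) met by the shortest-then-alphabetical prefix, trying targets in increasing order and rejecting any under which an Accept and a Reject string meet in one state with the same remainder; add a state when all current targets are rejected. Accepting states are where Accept strings end.
a: 0a undefined. 0a->0: no, babb/ababb meet in 0 with "babb" left. Open state 1: 0a->1.
b: 0b undefined. 0b->0: no, b/bb meet in 0. 0b->1: ok.
aa: 1a undefined. 1a->0: no, babb/bb meet in 1 with "b" left. 1a->1: no, babb/bbb meet in 1 with "bb" left. Open state 2: 1a->2.
ab: 1b undefined. 1b->0: no, abaab/bab meet in 2 with "b" left. 1b->1: no, babb/ababb meet in 2 with "bb" left. 1b->2: no, ababa/baaba meet in 2 with "aba" left. Open state 3: 1b->3.
aaa: 2a undefined. 2a->0: ok.
aab: 2b undefined. 2b->0: ok.
aba: 3a undefined. 3a->0: no, babb/abab meet in 1. 3a->1: no, abaab/bab meet in 0. 3a->2: no, babb/ababb meet in 1. 3a->3: no, abaab/abab meet in 3 with "b" left. Open state 4: 3a->4.
abb: 3b undefined. 3b->0: ok.
abaa: 4a undefined. 4a->0: ok.
abab: 4b undefined. 4b->0: no, babb/ababb meet in 1. 4b->1: no, babb/abab meet in 1. 4b->2: no, ababa/bbb meet in 0. 4b->3: ok.
All examples now run through 5 states with every (state, symbol) defined. Accept strings end in {1,4}, Reject strings end in {0,2,3}; accept={1,4}.

states=5 start=0 accept={1,4} delta: 0a->1 0b->1 1a->2 1b->3 2a->0 2b->0 3a->4 3b->0 4a->0 4b->3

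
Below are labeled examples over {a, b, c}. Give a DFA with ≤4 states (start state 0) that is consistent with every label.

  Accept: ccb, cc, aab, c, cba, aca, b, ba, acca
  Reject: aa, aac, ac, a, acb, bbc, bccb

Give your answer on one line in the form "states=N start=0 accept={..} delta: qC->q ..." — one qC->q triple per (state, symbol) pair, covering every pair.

states=4 start=0 accept={0,2} delta: 0a->1 0b->2 0c->0 1a->1 1b->0 1c->3 2a->0 2b->1 2c->1 3a->0 3b->1 3c->2

Grow the machine one transition at a time. Run the examples from 0; the earliest place one falls off (shortest prefix, ties alphabetical) gets sent to the lowest-numbered state that keeps every Accept/Reject pair distinguishable — a pair clashes when both reach the same state with identical unread suffix — and to a fresh state only if none does.
a: 0a undefined. 0a->0: no, c/aac meet in 0 with "c" left. Open state 1: 0a->1.
b: 0b undefined. 0b->0: no, ccb/bccb meet in 0 with "ccb" left. 0b->1: no, b/a meet in 1. Open state 2: 0b->2.
c: 0c undefined. 0c->0: ok.
aa: 1a undefined. 1a->0: no, cc/aa meet in 0. 1a->1: ok.
ac: 1c undefined. 1c->0: no, ccb/acb meet in 2. 1c->1: no, aab/acb meet in 1 with "b" left. 1c->2: no, ccb/aac meet in 2. Open state 3: 1c->3.
ba: 2a undefined. 2a->0: ok.
bb: 2b undefined. 2b->0: no, cc/bbc meet in 0. 2b->1: ok.
bc: 2c undefined. 2c->0: no, ccb/bccb meet in 2. 2c->1: ok.
aab: 1b undefined. 1b->0: ok.
aca: 3a undefined. 3a->0: ok.
acb: 3b undefined. 3b->0: no, cc/acb meet in 0. 3b->1: ok.
acc: 3c undefined. 3c->0: no, acca/aa meet in 1. 3c->1: no, acca/aa meet in 1. 3c->2: ok.
All examples now run through 4 states with every (state, symbol) defined. Accept strings end in {0,2}, Reject strings end in {1,3}; accept={0,2}.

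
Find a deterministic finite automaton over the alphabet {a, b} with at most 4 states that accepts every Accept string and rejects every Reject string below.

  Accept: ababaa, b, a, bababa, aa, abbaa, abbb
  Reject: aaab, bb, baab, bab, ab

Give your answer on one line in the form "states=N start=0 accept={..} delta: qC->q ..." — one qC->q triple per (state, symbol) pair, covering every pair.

states=3 start=0 accept={1} delta: 0a->1 0b->1 1a->1 1b->2 2a->0 2b->0

State merging on the prefix tree: take the shortest (then alphabetical) example prefix whose next move is undefined and point that move at state 0, else 1, else 2, ...; a target is out if some Accept/Reject pair would then sit in one state with the same input left (inseparable). If every existing state is out, open a new one.
a: 0a undefined. 0a->0: no, b/aaab meet in 0 with "b" left. Open state 1: 0a->1.
b: 0b undefined. 0b->0: no, b/bb meet in 0. 0b->1: ok.
aa: 1a undefined. 1a->0: no, b/bab meet in 1. 1a->1: ok.
ab: 1b undefined. 1b->0: no, abbb/aaab meet in 0. 1b->1: no, ababaa/aaab meet in 1. Open state 2: 1b->2.
aba: 2a undefined. 2a->0: ok.
abb: 2b undefined. 2b->0: ok.
All examples now run through 3 states with every (state, symbol) defined. Accept strings end in {1}, Reject strings end in {2}; accept={1}.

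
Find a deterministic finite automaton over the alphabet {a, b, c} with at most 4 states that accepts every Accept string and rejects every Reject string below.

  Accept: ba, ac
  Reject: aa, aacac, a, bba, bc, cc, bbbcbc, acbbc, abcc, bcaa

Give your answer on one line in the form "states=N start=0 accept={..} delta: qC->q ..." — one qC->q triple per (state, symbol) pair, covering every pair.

Fold the examples into a partial DFA from state 0: repeatedly fix the first undefined (state, symbol) met by the shortest-then-alphabetical prefix, trying targets in increasing order and rejecting any under which an Accept and a Reject string meet in one state with the same remainder; add a state when all current targets are rejected. Accepting states are where Accept strings end.
a: 0a undefined. 0a->0: ok.
b: 0b undefined. 0b->0: no, ba/aa meet in 0. Open state 1: 0b->1.
c: 0c undefined. 0c->0: no, ac/aa meet in 0. 0c->1: ok.
ba: 1a undefined. 1a->0: no, ba/aa meet in 0. 1a->1: ok.
bb: 1b undefined. 1b->0: ok.
bc: 1c undefined. 1c->0: no, ba/abcc meet in 1. 1c->1: no, ba/aacac meet in 1. Open state 2: 1c->2.
bca: 2a undefined. 2a->0: ok.
abcc: 2c undefined. 2c->0: ok.
bbbcb: 2b undefined. 2b->0: no, ba/bbbcbc meet in 1. 2b->1: ok.
All examples now run through 3 states with every (state, symbol) defined. Accept strings end in {1}, Reject strings end in {0,2}; accept={1}.

states=3 start=0 accept={1} delta: 0a->0 0b->1 0c->1 1a->1 1b->0 1c->2 2a->0 2b->1 2c->0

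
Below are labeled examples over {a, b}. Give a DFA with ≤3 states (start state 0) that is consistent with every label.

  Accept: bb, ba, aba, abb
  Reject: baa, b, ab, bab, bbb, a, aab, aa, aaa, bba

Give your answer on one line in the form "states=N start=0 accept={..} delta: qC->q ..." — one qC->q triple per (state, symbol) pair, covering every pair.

states=3 start=0 accept={2} delta: 0a->0 0b->1 1a->2 1b->2 2a->0 2b->0

State merging on the prefix tree: take the shortest (then alphabetical) example prefix whose next move is undefined and point that move at state 0, else 1, else 2, ...; a target is out if some Accept/Reject pair would then sit in one state with the same input left (inseparable). If every existing state is out, open a new one.
a: 0a undefined. 0a->0: ok.
b: 0b undefined. 0b->0: no, bb/baa meet in 0. Open state 1: 0b->1.
ba: 1a undefined. 1a->0: no, ba/baa meet in 0. 1a->1: no, bb/bab meet in 1 with "b" left. Open state 2: 1a->2.
bb: 1b undefined. 1b->0: no, bb/a meet in 0. 1b->1: no, bb/b meet in 1. 1b->2: ok.
baa: 2a undefined. 2a->0: ok.
bab: 2b undefined. 2b->0: ok.
All examples now run through 3 states with every (state, symbol) defined. Accept strings end in {2}, Reject strings end in {0,1}; accept={2}.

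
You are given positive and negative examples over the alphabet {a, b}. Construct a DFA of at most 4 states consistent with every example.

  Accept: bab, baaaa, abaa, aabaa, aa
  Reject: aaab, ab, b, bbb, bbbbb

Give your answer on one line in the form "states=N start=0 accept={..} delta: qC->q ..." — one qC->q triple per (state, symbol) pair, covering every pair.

states=3 start=0 accept={0} delta: 0a->0 0b->1 1a->2 1b->0 2a->0 2b->0

Fold the examples into a partial DFA from state 0: repeatedly fix the first undefined (state, symbol) met by the shortest-then-alphabetical prefix, trying targets in increasing order and rejecting any under which an Accept and a Reject string meet in one state with the same remainder; add a state when all current targets are rejected. Accepting states are where Accept strings end.
a: 0a undefined. 0a->0: ok.
b: 0b undefined. 0b->0: no, bab/aaab meet in 0. Open state 1: 0b->1.
ba: 1a undefined. 1a->0: no, bab/aaab meet in 1. 1a->1: no, baaaa/aaab meet in 1. Open state 2: 1a->2.
bb: 1b undefined. 1b->0: ok.
baa: 2a undefined. 2a->0: ok.
bab: 2b undefined. 2b->0: ok.
All examples now run through 3 states with every (state, symbol) defined. Accept strings end in {0}, Reject strings end in {1}; accept={0}.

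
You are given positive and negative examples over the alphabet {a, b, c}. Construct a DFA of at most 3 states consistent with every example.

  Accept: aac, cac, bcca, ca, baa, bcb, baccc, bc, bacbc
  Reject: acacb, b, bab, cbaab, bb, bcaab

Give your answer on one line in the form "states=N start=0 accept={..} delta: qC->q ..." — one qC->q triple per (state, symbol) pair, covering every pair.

Fold the examples into a partial DFA from state 0: repeatedly fix the first undefined (state, symbol) met by the shortest-then-alphabetical prefix, trying targets in increasing order and rejecting any under which an Accept and a Reject string meet in one state with the same remainder; add a state when all current targets are rejected. Accepting states are where Accept strings end.
a: 0a undefined. 0a->0: ok.
b: 0b undefined. 0b->0: no, baa/b meet in 0. Open state 1: 0b->1.
c: 0c undefined. 0c->0: ok.
ba: 1a undefined. 1a->0: ok.
bb: 1b undefined. 1b->0: no, aac/bb meet in 0. 1b->1: ok.
bc: 1c undefined. 1c->0: no, bcb/acacb meet in 1. 1c->1: no, bcb/acacb meet in 1. Open state 2: 1c->2.
bca: 2a undefined. 2a->0: ok.
bcb: 2b undefined. 2b->0: ok.
bcc: 2c undefined. 2c->0: ok.
All examples now run through 3 states with every (state, symbol) defined. Accept strings end in {0,2}, Reject strings end in {1}; accept={0,2}.

states=3 start=0 accept={0,2} delta: 0a->0 0b->1 0c->0 1a->0 1b->1 1c->2 2a->0 2b->0 2c->0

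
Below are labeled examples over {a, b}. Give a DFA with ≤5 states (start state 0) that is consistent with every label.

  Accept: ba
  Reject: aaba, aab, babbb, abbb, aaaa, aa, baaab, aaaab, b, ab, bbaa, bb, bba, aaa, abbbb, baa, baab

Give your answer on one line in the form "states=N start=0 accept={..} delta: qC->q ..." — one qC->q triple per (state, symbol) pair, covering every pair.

Fold the examples into a partial DFA from state 0: repeatedly fix the first undefined (state, symbol) met by the shortest-then-alphabetical prefix, trying targets in increasing order and rejecting any under which an Accept and a Reject string meet in one state with the same remainder; add a state when all current targets are rejected. Accepting states are where Accept strings end.
a: 0a undefined. 0a->0: no, ba/aaba meet in 0 with "ba" left. Open state 1: 0a->1.
b: 0b undefined. 0b->0: no, ba/bba meet in 1. 0b->1: no, ba/aa meet in 1 with "a" left. Open state 2: 0b->2.
aa: 1a undefined. 1a->0: no, ba/aaba meet in 2 with "a" left. 1a->1: ok.
ab: 1b undefined. 1b->0: ok.
ba: 2a undefined. 2a->0: no, ba/aab meet in 0. 2a->1: no, ba/aaba meet in 1. 2a->2: no, ba/b meet in 2. Open state 3: 2a->3.
bb: 2b undefined. 2b->0: ok.
baa: 3a undefined. 3a->0: ok.
bab: 3b undefined. 3b->0: ok.
All examples now run through 4 states with every (state, symbol) defined. Accept strings end in {3}, Reject strings end in {0,1,2}; accept={3}.

states=4 start=0 accept={3} delta: 0a->1 0b->2 1a->1 1b->0 2a->3 2b->0 3a->0 3b->0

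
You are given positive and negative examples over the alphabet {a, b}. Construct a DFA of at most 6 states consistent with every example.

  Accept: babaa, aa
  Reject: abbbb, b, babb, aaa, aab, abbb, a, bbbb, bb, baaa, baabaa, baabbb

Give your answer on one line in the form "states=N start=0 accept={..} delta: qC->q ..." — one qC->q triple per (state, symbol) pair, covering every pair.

states=3 start=0 accept={2} delta: 0a->1 0b->0 1a->2 1b->0 2a->0 2b->1

State merging on the prefix tree: take the shortest (then alphabetical) example prefix whose next move is undefined and point that move at state 0, else 1, else 2, ...; a target is out if some Accept/Reject pair would then sit in one state with the same input left (inseparable). If every existing state is out, open a new one.
a: 0a undefined. 0a->0: no, aa/aaa meet in 0. Open state 1: 0a->1.
b: 0b undefined. 0b->0: ok.
aa: 1a undefined. 1a->0: no, aa/b meet in 0. 1a->1: no, babaa/baabaa meet in 1 with "baa" left. Open state 2: 1a->2.
ab: 1b undefined. 1b->0: ok.
aaa: 2a undefined. 2a->0: ok.
aab: 2b undefined. 2b->0: no, babaa/baabaa meet in 2. 2b->1: ok.
All examples now run through 3 states with every (state, symbol) defined. Accept strings end in {2}, Reject strings end in {0,1}; accept={2}.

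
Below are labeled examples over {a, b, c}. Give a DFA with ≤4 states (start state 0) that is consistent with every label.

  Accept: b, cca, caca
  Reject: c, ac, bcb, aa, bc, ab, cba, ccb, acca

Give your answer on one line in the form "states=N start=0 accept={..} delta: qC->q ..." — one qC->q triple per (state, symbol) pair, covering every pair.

states=3 start=0 accept={0} delta: 0a->1 0b->0 0c->1 1a->1 1b->1 1c->2 2a->0 2b->1 2c->0

Fold the examples into a partial DFA from state 0: repeatedly fix the first undefined (state, symbol) met by the shortest-then-alphabetical prefix, trying targets in increasing order and rejecting any under which an Accept and a Reject string meet in one state with the same remainder; add a state when all current targets are rejected. Accepting states are where Accept strings end.
a: 0a undefined. 0a->0: no, b/ab meet in 0 with "b" left. Open state 1: 0a->1.
b: 0b undefined. 0b->0: ok.
c: 0c undefined. 0c->0: no, b/c meet in 0. 0c->1: ok.
aa: 1a undefined. 1a->0: no, b/aa meet in 0. 1a->1: ok.
ab: 1b undefined. 1b->0: no, b/bcb meet in 0. 1b->1: ok.
ac: 1c undefined. 1c->0: no, b/ac meet in 0. 1c->1: no, cca/c meet in 1. Open state 2: 1c->2.
acc: 2c undefined. 2c->0: ok.
cca: 2a undefined. 2a->0: ok.
ccb: 2b undefined. 2b->0: no, b/ccb meet in 0. 2b->1: ok.
All examples now run through 3 states with every (state, symbol) defined. Accept strings end in {0}, Reject strings end in {1,2}; accept={0}.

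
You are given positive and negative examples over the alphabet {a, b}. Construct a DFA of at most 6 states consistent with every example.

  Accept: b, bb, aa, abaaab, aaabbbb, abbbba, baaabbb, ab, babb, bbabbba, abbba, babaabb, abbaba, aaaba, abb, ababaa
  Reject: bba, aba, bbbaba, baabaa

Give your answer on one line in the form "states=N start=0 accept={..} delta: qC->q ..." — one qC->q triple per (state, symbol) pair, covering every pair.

State merging on the prefix tree: take the shortest (then alphabetical) example prefix whose next move is undefined and point that move at state 0, else 1, else 2, ...; a target is out if some Accept/Reject pair would then sit in one state with the same input left (inseparable). If every existing state is out, open a new one.
a: 0a undefined. 0a->0: no, aaaba/aba meet in 0 with "ba" left. Open state 1: 0a->1.
b: 0b undefined. 0b->0: ok.
aa: 1a undefined. 1a->0: no, b/baabaa meet in 0. 1a->1: no, aa/bba meet in 1. Open state 2: 1a->2.
ab: 1b undefined. 1b->0: no, abbbba/bba meet in 1. 1b->1: no, aa/aba meet in 2. 1b->2: ok.
aaa: 2a undefined. 2a->0: no, b/aba meet in 0. 2a->1: no, aaaba/bba meet in 1. 2a->2: no, aa/aba meet in 2. Open state 3: 2a->3.
abb: 2b undefined. 2b->0: no, aa/baabaa meet in 2. 2b->1: no, babb/bba meet in 1. 2b->2: no, abbbba/aba meet in 3. 2b->3: no, babb/aba meet in 3. Open state 4: 2b->4.
aaab: 3b undefined. 3b->0: no, aaaba/bba meet in 1. 3b->1: no, ababaa/aba meet in 3. 3b->2: no, aaaba/aba meet in 3. 3b->3: no, aaabbbb/aba meet in 3. 3b->4: no, ababaa/baabaa meet in 4 with "aa" left. Open state 5: 3b->5.
abaa: 3a undefined. 3a->0: ok.
abba: 4a undefined. 4a->0: no, abbaba/bba meet in 1. 4a->1: no, aa/baabaa meet in 2. 4a->2: ok.
abbb: 4b undefined. 4b->0: no, abbbba/bba meet in 1. 4b->1: no, abbbba/aba meet in 3. 4b->2: no, bbabbba/aba meet in 3. 4b->3: ok.
aaaba: 5a undefined. 5a->0: no, ababaa/bba meet in 1. 5a->1: no, abbbba/bba meet in 1. 5a->2: no, ababaa/aba meet in 3. 5a->3: no, abbbba/aba meet in 3. 5a->4: ok.
aaabb: 5b undefined. 5b->0: ok.
All examples now run through 6 states with every (state, symbol) defined. Accept strings end in {0,2,4}, Reject strings end in {1,3}; accept={0,2,4}.

states=6 start=0 accept={0,2,4} delta: 0a->1 0b->0 1a->2 1b->2 2a->3 2b->4 3a->0 3b->5 4a->2 4b->3 5a->4 5b->0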